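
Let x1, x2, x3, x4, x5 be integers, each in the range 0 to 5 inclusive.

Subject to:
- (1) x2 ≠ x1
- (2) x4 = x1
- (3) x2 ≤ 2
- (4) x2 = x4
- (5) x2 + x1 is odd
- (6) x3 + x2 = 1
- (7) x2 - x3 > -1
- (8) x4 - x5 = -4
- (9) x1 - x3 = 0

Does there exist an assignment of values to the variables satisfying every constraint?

From constraints 2 and 4, x2 = x4 = x1, so x2 = x1. But constraint 1 says x2 ≠ x1. Contradiction.

Unsatisfiable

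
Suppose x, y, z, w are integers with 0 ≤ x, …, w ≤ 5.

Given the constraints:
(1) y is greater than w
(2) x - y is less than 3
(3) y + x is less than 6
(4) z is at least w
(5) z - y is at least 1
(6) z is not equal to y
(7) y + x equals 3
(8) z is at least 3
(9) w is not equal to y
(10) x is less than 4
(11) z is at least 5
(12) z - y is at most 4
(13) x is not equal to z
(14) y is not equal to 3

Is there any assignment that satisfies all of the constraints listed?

Try x = 2, y = 1, z = 5, w = 0.
Check constraint 2: x - y = 1; constraint 3: y + x = 3; constraint 5: z - y = 4. The remaining constraints are straightforward to verify.

Satisfiable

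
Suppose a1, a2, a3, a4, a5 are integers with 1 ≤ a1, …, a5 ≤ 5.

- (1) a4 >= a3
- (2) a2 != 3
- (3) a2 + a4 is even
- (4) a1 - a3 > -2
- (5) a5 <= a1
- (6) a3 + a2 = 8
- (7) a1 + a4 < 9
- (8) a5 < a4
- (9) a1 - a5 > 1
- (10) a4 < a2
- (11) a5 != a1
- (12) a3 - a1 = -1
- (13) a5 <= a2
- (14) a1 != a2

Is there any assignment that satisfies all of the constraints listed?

Satisfiable

The assignment a1 = 4, a2 = 5, a3 = 3, a4 = 3, a5 = 1 works:
  constraint 4 holds since a1 - a3 = 1.
  constraint 6 holds since a3 + a2 = 8.
  constraint 7 holds since a1 + a4 = 7.
The rest check out directly.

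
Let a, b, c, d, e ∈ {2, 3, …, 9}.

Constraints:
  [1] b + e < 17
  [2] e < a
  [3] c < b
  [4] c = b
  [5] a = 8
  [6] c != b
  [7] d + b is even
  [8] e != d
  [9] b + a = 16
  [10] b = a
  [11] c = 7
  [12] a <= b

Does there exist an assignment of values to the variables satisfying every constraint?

Unsatisfiable

Constraint 11 fixes c = 7 and constraint 5 fixes a = 8. Constraints 4 and 10 give c = b = a, so c = a. But 7 ≠ 8 — contradiction.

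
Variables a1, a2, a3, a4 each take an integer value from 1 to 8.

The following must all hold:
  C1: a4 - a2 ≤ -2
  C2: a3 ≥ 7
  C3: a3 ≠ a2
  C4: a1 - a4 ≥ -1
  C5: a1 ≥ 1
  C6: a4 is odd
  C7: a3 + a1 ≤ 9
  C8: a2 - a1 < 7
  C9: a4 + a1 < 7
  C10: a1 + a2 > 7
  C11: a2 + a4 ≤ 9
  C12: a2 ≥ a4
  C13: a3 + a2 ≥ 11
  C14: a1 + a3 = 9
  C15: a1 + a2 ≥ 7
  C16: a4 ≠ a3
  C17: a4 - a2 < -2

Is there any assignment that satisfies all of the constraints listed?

Satisfiable

The assignment a1 = 2, a2 = 6, a3 = 7, a4 = 3 works:
  constraint 1 holds since a4 - a2 = -3.
  constraint 4 holds since a1 - a4 = -1.
  constraint 7 holds since a3 + a1 = 9.
The rest check out directly.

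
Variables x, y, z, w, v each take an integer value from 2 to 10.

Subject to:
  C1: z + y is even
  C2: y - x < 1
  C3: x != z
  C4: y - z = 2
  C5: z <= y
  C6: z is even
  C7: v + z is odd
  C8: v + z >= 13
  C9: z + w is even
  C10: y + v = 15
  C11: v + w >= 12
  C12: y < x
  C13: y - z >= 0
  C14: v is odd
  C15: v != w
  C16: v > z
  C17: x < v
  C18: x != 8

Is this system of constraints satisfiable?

Setting (x, y, z, w, v) = (7, 6, 4, 4, 9) satisfies everything: constraint 2: y - x = -1; constraint 4: y - z = 2; constraint 8: v + z = 13, and the others follow.

Satisfiable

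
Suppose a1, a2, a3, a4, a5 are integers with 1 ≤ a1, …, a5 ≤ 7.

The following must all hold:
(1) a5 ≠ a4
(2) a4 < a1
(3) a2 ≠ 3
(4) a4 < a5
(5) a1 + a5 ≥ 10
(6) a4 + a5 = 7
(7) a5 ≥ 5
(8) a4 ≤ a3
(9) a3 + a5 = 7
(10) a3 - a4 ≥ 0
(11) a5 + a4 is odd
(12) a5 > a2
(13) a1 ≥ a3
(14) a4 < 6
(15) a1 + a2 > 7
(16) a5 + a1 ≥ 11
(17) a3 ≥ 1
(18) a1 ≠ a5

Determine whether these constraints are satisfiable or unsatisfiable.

Try a1 = 5, a2 = 4, a3 = 1, a4 = 1, a5 = 6.
Check constraint 5: a1 + a5 = 11; constraint 6: a4 + a5 = 7; constraint 9: a3 + a5 = 7. The remaining constraints are straightforward to verify.

Satisfiable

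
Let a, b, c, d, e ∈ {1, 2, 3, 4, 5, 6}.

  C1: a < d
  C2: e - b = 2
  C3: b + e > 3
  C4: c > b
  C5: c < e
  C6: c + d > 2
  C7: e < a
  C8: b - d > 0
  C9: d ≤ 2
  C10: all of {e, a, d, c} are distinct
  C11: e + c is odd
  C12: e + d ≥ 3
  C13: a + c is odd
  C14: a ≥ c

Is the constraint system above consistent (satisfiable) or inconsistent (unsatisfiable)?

Unsatisfiable

Constraints 1, 4, 5, 7, and 8 give b < c, c < e, e < a, a < d, d < b. Chaining: b < c < e < a < d < b, which forces b < b — impossible.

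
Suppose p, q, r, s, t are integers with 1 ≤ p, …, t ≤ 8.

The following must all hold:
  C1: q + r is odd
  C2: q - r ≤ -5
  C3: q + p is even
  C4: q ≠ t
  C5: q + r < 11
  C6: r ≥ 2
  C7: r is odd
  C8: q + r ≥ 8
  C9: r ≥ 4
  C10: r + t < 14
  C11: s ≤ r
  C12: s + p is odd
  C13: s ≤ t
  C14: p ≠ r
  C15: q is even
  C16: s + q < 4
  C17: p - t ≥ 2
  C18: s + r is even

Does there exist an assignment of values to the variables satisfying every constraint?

Setting (p, q, r, s, t) = (6, 2, 7, 1, 4) satisfies everything: constraint 2: q - r = -5; constraint 5: q + r = 9, and the others follow.

Satisfiable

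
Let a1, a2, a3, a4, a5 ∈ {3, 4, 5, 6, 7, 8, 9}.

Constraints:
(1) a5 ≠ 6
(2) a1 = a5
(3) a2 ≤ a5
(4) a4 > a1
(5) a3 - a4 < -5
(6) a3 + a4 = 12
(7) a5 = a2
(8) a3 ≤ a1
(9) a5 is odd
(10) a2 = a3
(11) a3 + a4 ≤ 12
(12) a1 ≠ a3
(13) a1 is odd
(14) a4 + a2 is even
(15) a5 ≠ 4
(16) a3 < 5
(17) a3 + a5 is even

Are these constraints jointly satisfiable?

From constraints 2, 7, and 10, a1 = a5 = a2 = a3, so a1 = a3. But constraint 12 says a1 ≠ a3. Contradiction.

Unsatisfiable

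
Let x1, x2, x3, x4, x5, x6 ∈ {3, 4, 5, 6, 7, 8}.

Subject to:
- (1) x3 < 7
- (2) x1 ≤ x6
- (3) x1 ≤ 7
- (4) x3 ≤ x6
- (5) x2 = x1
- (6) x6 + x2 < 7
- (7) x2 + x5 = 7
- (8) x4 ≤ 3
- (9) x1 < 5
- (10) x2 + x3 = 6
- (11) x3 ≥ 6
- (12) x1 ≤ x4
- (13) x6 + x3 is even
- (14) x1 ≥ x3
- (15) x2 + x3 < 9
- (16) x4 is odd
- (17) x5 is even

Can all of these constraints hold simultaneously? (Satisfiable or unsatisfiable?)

Unsatisfiable

From constraints 11 and 14: x1 ≥ x3 and x3 ≥ 6, so x1 ≥ 6. From constraints 8 and 12: x1 ≤ x4 and x4 ≤ 3, so x1 ≤ 3. But 3 < 6, so no value of x1 works.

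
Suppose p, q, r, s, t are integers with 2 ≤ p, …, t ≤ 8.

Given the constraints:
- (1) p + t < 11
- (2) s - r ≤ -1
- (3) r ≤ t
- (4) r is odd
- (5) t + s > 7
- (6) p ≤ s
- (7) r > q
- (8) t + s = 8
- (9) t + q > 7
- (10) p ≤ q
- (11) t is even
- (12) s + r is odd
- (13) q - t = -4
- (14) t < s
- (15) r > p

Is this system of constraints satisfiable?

Unsatisfiable

Constraints 2, 3, and 14 give t < s, s < r, r ≤ t. Chaining: t < s < r ≤ t, which forces t < t — impossible.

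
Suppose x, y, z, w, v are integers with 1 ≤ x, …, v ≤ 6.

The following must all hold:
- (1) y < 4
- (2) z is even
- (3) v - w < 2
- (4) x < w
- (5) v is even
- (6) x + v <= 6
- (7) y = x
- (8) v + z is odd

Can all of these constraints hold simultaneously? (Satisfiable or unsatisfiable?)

Unsatisfiable

Constraint 5 makes v even and constraint 2 makes z even, so v + z must be even. Constraint 8 says v + z is odd — contradiction.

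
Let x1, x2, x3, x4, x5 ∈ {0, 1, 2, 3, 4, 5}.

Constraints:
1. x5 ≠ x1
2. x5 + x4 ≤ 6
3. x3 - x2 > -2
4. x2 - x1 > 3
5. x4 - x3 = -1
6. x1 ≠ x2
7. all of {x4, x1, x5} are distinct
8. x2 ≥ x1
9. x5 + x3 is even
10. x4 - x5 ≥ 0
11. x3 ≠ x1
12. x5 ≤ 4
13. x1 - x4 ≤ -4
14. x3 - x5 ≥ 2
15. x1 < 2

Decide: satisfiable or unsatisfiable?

Satisfiable

The assignment x1 = 0, x2 = 4, x3 = 5, x4 = 4, x5 = 1 works:
  constraint 2 holds since x5 + x4 = 5.
  constraint 3 holds since x3 - x2 = 1.
The rest check out directly.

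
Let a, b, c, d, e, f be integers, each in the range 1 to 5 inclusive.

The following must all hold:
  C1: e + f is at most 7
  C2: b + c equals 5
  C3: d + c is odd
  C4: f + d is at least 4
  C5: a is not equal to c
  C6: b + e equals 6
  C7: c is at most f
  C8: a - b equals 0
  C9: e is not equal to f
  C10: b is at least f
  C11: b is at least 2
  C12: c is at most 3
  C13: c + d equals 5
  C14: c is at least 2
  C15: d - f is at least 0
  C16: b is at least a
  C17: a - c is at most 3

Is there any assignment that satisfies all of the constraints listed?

Satisfiable

One satisfying assignment is a = 3, b = 3, c = 2, d = 3, e = 3, f = 2.
For the less obvious constraints — constraint 1: e + f = 5; constraint 2: b + c = 5; constraint 4: f + d = 5 — and the others hold by inspection.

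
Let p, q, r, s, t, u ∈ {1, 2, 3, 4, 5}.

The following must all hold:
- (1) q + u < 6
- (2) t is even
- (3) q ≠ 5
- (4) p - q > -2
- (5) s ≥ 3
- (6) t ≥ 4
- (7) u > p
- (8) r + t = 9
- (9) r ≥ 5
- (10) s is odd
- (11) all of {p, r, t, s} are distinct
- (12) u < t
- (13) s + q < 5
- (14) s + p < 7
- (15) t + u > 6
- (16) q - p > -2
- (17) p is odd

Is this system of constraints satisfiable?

Satisfiable

The assignment p = 1, q = 1, r = 5, s = 3, t = 4, u = 3 works:
  constraint 1 holds since q + u = 4.
  constraint 4 holds since p - q = 0.
  constraint 8 holds since r + t = 9.
The rest check out directly.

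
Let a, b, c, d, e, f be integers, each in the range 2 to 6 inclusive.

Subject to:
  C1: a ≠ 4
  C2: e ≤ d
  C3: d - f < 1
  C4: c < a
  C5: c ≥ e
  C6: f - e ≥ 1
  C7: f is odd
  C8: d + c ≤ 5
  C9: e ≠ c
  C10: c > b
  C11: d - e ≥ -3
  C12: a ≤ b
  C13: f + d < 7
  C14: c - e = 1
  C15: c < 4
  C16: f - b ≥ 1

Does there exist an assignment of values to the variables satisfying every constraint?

Unsatisfiable

Constraints 4, 10, and 12 give b < c, c < a, a ≤ b. Chaining: b < c < a ≤ b, which forces b < b — impossible.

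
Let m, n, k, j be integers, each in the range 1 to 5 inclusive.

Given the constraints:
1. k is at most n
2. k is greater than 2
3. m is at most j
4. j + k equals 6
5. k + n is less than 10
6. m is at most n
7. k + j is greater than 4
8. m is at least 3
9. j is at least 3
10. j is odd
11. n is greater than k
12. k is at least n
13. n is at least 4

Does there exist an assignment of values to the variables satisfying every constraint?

From constraints 3 and 8: j ≥ m ≥ 3. From constraints 12 and 13: k ≥ n ≥ 4. Hence j + k ≥ 7. But constraint 4 requires j + k = 6, and 6 < 7. Contradiction.

Unsatisfiable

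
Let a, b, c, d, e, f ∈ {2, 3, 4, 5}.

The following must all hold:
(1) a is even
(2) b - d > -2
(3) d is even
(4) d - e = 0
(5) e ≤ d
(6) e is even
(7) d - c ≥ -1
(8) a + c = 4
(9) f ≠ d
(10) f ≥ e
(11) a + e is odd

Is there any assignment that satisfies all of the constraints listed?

Unsatisfiable

Constraint 1 makes a even and constraint 6 makes e even, so a + e must be even. Constraint 11 says a + e is odd — contradiction.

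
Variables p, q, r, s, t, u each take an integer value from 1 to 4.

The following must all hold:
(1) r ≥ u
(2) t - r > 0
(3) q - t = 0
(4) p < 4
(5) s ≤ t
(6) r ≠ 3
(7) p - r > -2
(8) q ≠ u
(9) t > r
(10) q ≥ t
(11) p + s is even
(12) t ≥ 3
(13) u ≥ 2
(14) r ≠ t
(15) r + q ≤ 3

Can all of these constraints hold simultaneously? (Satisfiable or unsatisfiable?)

From constraints 1 and 13: r ≥ u ≥ 2. From constraints 10 and 12: q ≥ t ≥ 3. Hence r + q ≥ 5. But constraint 15 requires r + q ≤ 3, and 3 < 5. Contradiction.

Unsatisfiable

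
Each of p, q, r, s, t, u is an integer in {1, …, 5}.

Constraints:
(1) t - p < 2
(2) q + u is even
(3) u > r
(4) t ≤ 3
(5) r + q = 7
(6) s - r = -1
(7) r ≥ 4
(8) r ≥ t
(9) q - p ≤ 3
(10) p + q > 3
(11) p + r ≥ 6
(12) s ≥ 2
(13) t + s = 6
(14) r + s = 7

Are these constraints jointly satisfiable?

One satisfying assignment is p = 2, q = 3, r = 4, s = 3, t = 3, u = 5.
For the less obvious constraints — constraint 1: t - p = 1; constraint 5: r + q = 7 — and the others hold by inspection.

Satisfiable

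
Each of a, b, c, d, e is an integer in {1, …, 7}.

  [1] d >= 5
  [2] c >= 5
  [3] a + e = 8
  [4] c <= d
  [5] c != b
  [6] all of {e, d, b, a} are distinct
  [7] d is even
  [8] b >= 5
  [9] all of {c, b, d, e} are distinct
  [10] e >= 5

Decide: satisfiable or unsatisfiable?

Unsatisfiable

Constraints 1, 2, 8, and 10 confine each of c, b, d, e to the 3 values {5, …, 7} (the domain already gives each ≤ 7).
Constraint 9 requires all 4 of them to be distinct, but only 3 values are available — impossible by the pigeonhole principle.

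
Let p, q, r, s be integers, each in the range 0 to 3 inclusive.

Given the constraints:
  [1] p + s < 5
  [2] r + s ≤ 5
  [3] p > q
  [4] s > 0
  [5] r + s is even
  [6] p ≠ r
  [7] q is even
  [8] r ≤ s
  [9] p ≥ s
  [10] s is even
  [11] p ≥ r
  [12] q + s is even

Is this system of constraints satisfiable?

Satisfiable

The assignment p = 2, q = 0, r = 0, s = 2 works:
  constraint 1 holds since p + s = 4.
  constraint 2 holds since r + s = 2.
The rest check out directly.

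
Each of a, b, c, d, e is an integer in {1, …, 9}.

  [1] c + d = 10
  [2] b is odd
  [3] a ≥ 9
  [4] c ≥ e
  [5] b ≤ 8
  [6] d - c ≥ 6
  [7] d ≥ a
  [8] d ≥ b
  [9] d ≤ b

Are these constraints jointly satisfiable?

From constraints 3 and 7: d ≥ a and a ≥ 9, so d ≥ 9. From constraints 5 and 9: d ≤ b and b ≤ 8, so d ≤ 8. But 8 < 9, so no value of d works.

Unsatisfiable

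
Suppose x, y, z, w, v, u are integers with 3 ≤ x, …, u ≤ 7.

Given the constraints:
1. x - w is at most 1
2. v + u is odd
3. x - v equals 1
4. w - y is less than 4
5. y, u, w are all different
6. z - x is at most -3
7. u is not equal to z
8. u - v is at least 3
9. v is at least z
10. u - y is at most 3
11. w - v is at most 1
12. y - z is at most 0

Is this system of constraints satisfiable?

Unsatisfiable

Constraints 1, 6, 8, 10, 11, and 12 give v − w ≥ -1, w − x ≥ -1, x − z ≥ 3, z − y ≥ 0, y − u ≥ -3, u − v ≥ 3.
Adding all 6 inequalities: the left sides telescope to 0, and the right sides sum to (-1) + (-1) + 3 + 0 + (-3) + 3 = 1. So 0 ≥ 1, which is false.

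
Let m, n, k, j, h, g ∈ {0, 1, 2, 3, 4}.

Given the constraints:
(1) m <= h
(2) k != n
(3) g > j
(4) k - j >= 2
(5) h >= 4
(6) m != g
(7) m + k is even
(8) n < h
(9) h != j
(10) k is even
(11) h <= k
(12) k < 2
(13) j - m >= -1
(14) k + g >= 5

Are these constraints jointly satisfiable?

From constraints 5 and 11: k ≥ h and h ≥ 4, so k ≥ 4. From constraint 12: k ≤ 1. But 1 < 4, so no value of k works.

Unsatisfiable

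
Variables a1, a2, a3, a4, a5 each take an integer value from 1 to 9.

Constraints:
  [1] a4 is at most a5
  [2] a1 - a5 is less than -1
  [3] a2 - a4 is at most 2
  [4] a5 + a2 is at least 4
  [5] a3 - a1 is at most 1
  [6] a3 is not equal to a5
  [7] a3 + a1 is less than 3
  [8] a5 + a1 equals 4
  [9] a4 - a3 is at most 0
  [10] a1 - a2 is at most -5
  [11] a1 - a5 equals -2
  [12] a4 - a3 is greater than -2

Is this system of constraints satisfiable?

Unsatisfiable

Constraints 3, 5, 9, and 10 give a4 − a2 ≥ -2, a2 − a1 ≥ 5, a1 − a3 ≥ -1, a3 − a4 ≥ 0.
Adding all 4 inequalities: the left sides telescope to 0, and the right sides sum to (-2) + 5 + (-1) + 0 = 2. So 0 ≥ 2, which is false.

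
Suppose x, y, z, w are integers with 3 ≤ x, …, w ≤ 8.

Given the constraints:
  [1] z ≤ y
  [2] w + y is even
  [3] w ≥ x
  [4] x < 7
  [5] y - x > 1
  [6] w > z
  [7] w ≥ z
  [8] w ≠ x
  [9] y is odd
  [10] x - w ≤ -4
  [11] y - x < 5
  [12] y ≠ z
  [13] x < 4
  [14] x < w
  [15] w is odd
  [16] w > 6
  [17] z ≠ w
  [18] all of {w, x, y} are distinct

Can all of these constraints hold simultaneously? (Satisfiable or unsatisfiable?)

Satisfiable

One satisfying assignment is x = 3, y = 5, z = 4, w = 7.
For the less obvious constraints — constraint 5: y - x = 2; constraint 10: x - w = -4 — and the others hold by inspection.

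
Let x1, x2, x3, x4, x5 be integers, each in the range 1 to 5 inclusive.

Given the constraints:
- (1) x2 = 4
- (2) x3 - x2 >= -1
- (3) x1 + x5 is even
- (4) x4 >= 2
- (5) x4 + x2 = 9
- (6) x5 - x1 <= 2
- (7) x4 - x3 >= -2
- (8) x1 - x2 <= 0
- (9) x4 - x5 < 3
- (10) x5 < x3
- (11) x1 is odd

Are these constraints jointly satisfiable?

Satisfiable

One satisfying assignment is x1 = 1, x2 = 4, x3 = 5, x4 = 5, x5 = 3.
For the less obvious constraints — constraint 2: x3 - x2 = 1; constraint 5: x4 + x2 = 9 — and the others hold by inspection.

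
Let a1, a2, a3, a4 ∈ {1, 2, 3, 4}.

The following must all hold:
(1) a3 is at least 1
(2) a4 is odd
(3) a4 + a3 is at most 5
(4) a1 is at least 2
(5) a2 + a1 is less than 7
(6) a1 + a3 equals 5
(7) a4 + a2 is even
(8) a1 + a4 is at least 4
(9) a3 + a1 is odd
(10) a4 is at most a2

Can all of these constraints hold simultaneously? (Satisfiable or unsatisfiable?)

The assignment a1 = 3, a2 = 3, a3 = 2, a4 = 1 works:
  constraint 3 holds since a4 + a3 = 3.
  constraint 5 holds since a2 + a1 = 6.
The rest check out directly.

Satisfiable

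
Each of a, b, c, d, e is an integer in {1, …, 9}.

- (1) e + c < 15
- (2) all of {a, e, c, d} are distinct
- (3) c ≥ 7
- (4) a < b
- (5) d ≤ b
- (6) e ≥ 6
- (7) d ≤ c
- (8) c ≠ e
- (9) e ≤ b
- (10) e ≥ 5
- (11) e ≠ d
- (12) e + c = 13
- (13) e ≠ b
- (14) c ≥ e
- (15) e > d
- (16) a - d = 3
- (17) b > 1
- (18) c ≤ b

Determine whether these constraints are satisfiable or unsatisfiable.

Satisfiable

One satisfying assignment is a = 8, b = 9, c = 7, d = 5, e = 6.
For the less obvious constraints — constraint 1: e + c = 13; constraint 12: e + c = 13 — and the others hold by inspection.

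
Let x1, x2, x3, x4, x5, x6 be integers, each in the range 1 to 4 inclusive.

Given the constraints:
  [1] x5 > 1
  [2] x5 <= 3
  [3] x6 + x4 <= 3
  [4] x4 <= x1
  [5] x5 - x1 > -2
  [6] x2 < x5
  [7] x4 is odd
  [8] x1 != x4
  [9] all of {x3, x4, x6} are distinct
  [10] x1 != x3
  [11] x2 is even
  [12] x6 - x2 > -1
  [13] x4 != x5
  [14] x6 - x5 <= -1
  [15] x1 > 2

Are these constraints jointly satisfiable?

Satisfiable

One satisfying assignment is x1 = 4, x2 = 2, x3 = 3, x4 = 1, x5 = 3, x6 = 2.
For the less obvious constraints — constraint 3: x6 + x4 = 3; constraint 5: x5 - x1 = -1; constraint 12: x6 - x2 = 0 — and the others hold by inspection.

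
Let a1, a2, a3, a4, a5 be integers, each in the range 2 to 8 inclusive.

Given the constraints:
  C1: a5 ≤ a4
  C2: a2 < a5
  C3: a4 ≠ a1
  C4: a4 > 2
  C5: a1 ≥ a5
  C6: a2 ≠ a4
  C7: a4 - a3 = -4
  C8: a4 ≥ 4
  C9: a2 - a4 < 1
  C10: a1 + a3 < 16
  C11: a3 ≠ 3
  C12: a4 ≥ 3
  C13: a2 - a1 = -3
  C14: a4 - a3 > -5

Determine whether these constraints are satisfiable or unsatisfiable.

The assignment a1 = 5, a2 = 2, a3 = 8, a4 = 4, a5 = 4 works:
  constraint 7 holds since a4 - a3 = -4.
  constraint 9 holds since a2 - a4 = -2.
The rest check out directly.

Satisfiable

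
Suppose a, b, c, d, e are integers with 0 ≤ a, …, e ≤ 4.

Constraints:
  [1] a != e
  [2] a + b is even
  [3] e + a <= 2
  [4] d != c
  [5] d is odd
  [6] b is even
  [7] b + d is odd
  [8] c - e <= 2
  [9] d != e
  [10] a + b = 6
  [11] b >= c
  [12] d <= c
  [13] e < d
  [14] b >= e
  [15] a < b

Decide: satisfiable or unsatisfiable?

Take a = 2, b = 4, c = 2, d = 1, e = 0. Then constraint 3: e + a = 2; constraint 8: c - e = 2; constraint 10: a + b = 6, and every other listed constraint is also met.

Satisfiable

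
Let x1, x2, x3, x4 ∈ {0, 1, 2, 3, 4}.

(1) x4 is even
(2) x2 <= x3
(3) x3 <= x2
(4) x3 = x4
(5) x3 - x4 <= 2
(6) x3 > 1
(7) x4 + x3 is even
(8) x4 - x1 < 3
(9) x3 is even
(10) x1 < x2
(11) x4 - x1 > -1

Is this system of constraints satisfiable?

Try x1 = 3, x2 = 4, x3 = 4, x4 = 4.
Check constraint 5: x3 - x4 = 0; constraint 8: x4 - x1 = 1. The remaining constraints are straightforward to verify.

Satisfiable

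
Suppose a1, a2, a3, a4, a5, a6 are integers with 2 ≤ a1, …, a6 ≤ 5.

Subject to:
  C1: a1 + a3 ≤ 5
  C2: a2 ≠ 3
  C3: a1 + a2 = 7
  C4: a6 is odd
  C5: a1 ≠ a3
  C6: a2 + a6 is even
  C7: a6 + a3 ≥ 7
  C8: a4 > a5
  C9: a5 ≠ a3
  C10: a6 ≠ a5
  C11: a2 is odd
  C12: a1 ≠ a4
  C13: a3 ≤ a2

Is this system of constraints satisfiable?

Satisfiable

The assignment a1 = 2, a2 = 5, a3 = 3, a4 = 5, a5 = 2, a6 = 5 works:
  constraint 1 holds since a1 + a3 = 5.
  constraint 3 holds since a1 + a2 = 7.
The rest check out directly.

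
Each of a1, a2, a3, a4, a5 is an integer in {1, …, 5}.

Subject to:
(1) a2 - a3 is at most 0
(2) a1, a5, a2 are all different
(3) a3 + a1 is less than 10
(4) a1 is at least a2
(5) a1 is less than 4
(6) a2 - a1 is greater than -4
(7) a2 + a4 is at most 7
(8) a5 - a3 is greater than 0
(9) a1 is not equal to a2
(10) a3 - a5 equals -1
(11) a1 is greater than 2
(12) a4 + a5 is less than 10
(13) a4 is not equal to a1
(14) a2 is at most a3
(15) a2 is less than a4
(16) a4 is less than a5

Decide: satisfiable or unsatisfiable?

Satisfiable

Try a1 = 3, a2 = 2, a3 = 4, a4 = 4, a5 = 5.
Check constraint 1: a2 - a3 = -2; constraint 3: a3 + a1 = 7; constraint 6: a2 - a1 = -1. The remaining constraints are straightforward to verify.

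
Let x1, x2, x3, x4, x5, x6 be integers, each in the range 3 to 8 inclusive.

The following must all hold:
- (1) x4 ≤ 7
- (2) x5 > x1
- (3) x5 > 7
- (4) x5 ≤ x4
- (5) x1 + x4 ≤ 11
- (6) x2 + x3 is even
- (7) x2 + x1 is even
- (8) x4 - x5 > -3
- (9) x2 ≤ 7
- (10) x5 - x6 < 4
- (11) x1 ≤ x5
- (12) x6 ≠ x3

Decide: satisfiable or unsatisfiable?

Unsatisfiable

From constraint 3: x5 ≥ 8. From constraints 1 and 4: x5 ≤ x4 and x4 ≤ 7, so x5 ≤ 7. But 7 < 8, so no value of x5 works.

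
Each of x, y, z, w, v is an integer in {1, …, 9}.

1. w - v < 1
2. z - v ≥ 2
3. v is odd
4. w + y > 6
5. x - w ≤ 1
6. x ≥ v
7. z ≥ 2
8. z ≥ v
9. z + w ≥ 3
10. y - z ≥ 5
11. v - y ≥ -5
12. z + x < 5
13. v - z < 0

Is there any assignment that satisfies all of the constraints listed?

Constraints 2, 10, and 11 give y − z ≥ 5, z − v ≥ 2, v − y ≥ -5.
Adding all 3 inequalities: the left sides telescope to 0, and the right sides sum to 5 + 2 + (-5) = 2. So 0 ≥ 2, which is false.

Unsatisfiable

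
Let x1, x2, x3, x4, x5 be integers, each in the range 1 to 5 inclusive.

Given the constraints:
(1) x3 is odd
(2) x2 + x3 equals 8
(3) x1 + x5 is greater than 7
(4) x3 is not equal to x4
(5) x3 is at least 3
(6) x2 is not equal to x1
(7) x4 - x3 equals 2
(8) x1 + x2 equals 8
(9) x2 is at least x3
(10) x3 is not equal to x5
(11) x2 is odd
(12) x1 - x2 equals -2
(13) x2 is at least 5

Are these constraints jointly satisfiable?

Satisfiable

The assignment x1 = 3, x2 = 5, x3 = 3, x4 = 5, x5 = 5 works:
  constraint 2 holds since x2 + x3 = 8.
  constraint 3 holds since x1 + x5 = 8.
The rest check out directly.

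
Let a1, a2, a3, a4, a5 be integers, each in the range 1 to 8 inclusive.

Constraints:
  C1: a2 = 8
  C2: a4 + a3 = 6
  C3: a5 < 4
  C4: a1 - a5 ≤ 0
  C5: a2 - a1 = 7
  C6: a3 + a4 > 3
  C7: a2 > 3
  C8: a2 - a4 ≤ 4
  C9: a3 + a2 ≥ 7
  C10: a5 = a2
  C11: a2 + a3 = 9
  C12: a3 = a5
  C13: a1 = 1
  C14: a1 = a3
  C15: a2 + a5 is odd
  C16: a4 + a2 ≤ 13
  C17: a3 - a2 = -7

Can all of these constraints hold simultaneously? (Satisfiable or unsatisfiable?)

Unsatisfiable

Constraint 13 fixes a1 = 1 and constraint 1 fixes a2 = 8. Constraints 10, 12, and 14 give a1 = a3 = a5 = a2, so a1 = a2. But 1 ≠ 8 — contradiction.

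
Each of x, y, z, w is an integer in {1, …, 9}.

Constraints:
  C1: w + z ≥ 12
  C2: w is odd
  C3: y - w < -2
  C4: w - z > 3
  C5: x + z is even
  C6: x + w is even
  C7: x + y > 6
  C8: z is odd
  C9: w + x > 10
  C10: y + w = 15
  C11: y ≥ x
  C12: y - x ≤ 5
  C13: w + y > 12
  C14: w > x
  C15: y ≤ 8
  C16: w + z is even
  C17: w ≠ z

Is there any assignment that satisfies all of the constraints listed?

Setting (x, y, z, w) = (3, 6, 5, 9) satisfies everything: constraint 1: w + z = 14; constraint 3: y - w = -3; constraint 4: w - z = 4, and the others follow.

Satisfiable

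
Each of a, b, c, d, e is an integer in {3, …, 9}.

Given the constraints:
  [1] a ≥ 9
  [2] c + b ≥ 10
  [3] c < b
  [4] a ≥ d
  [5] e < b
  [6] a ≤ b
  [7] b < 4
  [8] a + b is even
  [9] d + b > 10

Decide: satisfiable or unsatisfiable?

Unsatisfiable

From constraints 1 and 6: b ≥ a and a ≥ 9, so b ≥ 9. From constraint 7: b ≤ 3. But 3 < 9, so no value of b works.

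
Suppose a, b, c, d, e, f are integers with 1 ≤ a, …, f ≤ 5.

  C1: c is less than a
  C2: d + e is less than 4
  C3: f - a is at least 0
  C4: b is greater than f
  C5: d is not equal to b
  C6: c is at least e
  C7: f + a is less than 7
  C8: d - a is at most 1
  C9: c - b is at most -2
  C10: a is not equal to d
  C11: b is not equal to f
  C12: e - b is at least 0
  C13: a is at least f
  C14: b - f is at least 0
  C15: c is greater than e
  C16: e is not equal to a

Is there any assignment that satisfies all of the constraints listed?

Unsatisfiable

Constraints 1, 3, 4, 12, and 15 give e < c, c < a, a ≤ f, f < b, b ≤ e. Chaining: e < c < a ≤ f < b ≤ e, which forces e < e — impossible.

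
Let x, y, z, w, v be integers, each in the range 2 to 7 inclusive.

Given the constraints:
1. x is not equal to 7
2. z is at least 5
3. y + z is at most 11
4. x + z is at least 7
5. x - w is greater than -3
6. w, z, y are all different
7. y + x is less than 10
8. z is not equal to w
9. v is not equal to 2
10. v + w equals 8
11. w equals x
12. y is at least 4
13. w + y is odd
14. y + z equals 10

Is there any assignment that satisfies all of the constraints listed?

One satisfying assignment is x = 3, y = 4, z = 6, w = 3, v = 5.
For the less obvious constraints — constraint 3: y + z = 10; constraint 4: x + z = 9 — and the others hold by inspection.

Satisfiable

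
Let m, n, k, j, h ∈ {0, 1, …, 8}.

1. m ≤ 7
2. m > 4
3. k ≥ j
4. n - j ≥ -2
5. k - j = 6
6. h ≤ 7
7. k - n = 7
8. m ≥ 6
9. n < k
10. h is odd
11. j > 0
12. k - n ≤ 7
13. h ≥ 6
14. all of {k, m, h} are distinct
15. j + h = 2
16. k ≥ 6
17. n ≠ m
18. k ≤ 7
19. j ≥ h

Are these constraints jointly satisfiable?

Unsatisfiable

Constraints 1, 6, 8, 13, 16, and 18 confine each of k, m, h to the 2 values {6, 7}.
Constraint 14 requires all 3 of them to be distinct, but only 2 values are available — impossible by the pigeonhole principle.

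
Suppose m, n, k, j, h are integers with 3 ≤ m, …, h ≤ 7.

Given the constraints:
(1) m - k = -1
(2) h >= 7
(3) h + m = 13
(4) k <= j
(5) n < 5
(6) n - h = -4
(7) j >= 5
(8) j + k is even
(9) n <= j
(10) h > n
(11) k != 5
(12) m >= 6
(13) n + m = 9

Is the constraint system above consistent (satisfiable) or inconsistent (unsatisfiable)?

Satisfiable

Try m = 6, n = 3, k = 7, j = 7, h = 7.
Check constraint 1: m - k = -1; constraint 3: h + m = 13; constraint 6: n - h = -4. The remaining constraints are straightforward to verify.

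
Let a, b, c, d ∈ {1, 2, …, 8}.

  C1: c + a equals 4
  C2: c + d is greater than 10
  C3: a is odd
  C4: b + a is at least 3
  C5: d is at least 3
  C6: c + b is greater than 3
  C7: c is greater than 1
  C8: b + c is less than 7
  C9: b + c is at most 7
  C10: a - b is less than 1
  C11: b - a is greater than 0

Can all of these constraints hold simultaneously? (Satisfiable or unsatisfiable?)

Take a = 1, b = 3, c = 3, d = 8. Then constraint 1: c + a = 4; constraint 2: c + d = 11; constraint 4: b + a = 4, and every other listed constraint is also met.

Satisfiable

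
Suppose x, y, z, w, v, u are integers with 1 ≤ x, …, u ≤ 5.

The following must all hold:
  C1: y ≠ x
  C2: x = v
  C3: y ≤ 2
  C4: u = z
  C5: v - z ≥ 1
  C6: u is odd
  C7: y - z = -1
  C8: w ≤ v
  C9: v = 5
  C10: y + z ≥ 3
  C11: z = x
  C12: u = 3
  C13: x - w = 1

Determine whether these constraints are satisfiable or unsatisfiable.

Constraint 12 fixes u = 3 and constraint 9 fixes v = 5. Constraints 2, 4, and 11 give u = z = x = v, so u = v. But 3 ≠ 5 — contradiction.

Unsatisfiable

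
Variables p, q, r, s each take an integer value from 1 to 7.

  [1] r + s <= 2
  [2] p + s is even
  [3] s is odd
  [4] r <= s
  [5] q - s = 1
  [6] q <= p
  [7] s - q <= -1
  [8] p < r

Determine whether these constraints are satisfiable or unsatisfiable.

Constraints 4, 6, 7, and 8 give p < r, r ≤ s, s < q, q ≤ p. Chaining: p < r ≤ s < q ≤ p, which forces p < p — impossible.

Unsatisfiable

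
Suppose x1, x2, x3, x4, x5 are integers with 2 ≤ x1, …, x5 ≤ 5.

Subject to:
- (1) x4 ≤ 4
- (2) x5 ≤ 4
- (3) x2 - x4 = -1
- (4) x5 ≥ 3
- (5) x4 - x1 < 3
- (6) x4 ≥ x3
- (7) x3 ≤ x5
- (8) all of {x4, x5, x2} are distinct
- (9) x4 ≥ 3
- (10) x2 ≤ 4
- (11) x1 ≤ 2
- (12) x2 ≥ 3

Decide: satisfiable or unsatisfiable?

Constraints 1, 2, 4, 9, 10, and 12 confine each of x4, x5, x2 to the 2 values {3, 4}.
Constraint 8 requires all 3 of them to be distinct, but only 2 values are available — impossible by the pigeonhole principle.

Unsatisfiable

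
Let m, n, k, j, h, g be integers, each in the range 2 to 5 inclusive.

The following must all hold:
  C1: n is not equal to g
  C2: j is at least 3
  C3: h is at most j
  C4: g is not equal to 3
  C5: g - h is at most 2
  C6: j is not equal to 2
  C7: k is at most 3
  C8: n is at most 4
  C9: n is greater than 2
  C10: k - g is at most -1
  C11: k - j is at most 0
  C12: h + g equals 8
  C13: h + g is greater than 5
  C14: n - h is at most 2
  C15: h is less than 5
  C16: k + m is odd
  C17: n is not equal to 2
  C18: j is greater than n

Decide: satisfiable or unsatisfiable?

Take m = 3, n = 3, k = 2, j = 4, h = 4, g = 4. Then constraint 5: g - h = 0; constraint 10: k - g = -2; constraint 11: k - j = -2, and every other listed constraint is also met.

Satisfiable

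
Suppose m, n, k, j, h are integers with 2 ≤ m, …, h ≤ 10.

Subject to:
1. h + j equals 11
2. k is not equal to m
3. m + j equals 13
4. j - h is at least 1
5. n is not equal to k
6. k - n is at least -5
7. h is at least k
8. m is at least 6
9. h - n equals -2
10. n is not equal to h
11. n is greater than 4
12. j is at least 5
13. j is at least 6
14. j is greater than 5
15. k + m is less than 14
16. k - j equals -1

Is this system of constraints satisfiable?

Satisfiable

Setting (m, n, k, j, h) = (7, 7, 5, 6, 5) satisfies everything: constraint 1: h + j = 11; constraint 3: m + j = 13; constraint 4: j - h = 1, and the others follow.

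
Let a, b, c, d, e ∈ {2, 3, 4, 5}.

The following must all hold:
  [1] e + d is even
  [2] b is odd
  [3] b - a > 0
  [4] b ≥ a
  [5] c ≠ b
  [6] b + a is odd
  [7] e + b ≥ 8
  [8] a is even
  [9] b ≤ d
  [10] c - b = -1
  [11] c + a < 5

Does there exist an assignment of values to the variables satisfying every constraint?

Satisfiable

One satisfying assignment is a = 2, b = 3, c = 2, d = 3, e = 5.
For the less obvious constraints — constraint 3: b - a = 1; constraint 7: e + b = 8 — and the others hold by inspection.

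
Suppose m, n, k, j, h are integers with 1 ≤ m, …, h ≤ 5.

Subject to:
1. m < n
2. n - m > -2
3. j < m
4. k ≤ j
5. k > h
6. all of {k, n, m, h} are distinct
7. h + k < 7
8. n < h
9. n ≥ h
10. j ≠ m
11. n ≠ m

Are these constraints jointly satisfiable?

Constraints 1, 3, 4, 5, and 8 give j < m, m < n, n < h, h < k, k ≤ j. Chaining: j < m < n < h < k ≤ j, which forces j < j — impossible.

Unsatisfiable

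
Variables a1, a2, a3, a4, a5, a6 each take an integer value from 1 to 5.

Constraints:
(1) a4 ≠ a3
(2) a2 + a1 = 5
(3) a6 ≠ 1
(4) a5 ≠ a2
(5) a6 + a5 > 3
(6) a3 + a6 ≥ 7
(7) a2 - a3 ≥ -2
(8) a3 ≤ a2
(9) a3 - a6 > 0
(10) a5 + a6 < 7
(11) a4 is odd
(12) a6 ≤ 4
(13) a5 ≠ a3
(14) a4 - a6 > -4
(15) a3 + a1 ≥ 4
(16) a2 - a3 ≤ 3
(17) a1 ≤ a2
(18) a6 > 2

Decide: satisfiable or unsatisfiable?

Try a1 = 1, a2 = 4, a3 = 4, a4 = 1, a5 = 1, a6 = 3.
Check constraint 2: a2 + a1 = 5; constraint 5: a6 + a5 = 4; constraint 6: a3 + a6 = 7. The remaining constraints are straightforward to verify.

Satisfiable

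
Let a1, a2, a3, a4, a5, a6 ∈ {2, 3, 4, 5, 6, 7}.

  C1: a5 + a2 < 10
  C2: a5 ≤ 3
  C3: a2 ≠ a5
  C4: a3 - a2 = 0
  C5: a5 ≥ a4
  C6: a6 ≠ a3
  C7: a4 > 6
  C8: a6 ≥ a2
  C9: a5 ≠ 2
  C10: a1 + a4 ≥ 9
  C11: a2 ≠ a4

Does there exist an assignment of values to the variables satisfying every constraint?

Unsatisfiable

From constraint 7: a4 ≥ 7. From constraints 2 and 5: a4 ≤ a5 and a5 ≤ 3, so a4 ≤ 3. But 3 < 7, so no value of a4 works.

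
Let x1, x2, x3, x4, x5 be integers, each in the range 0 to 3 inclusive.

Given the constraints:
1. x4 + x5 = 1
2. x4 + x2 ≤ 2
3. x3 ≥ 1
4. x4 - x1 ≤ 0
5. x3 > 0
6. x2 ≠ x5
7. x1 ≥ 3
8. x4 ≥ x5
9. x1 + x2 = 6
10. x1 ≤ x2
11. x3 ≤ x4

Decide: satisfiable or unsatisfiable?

Unsatisfiable

From constraints 3 and 11: x4 ≥ x3 ≥ 1. From constraints 7 and 10: x2 ≥ x1 ≥ 3. Hence x4 + x2 ≥ 4. But constraint 2 requires x4 + x2 ≤ 2, and 2 < 4. Contradiction.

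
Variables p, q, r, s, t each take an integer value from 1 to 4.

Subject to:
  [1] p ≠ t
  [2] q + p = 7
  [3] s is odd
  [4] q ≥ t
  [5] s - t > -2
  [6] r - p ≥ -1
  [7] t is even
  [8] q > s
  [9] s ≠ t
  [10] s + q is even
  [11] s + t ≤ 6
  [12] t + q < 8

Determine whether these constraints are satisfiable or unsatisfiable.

Satisfiable

Setting (p, q, r, s, t) = (4, 3, 4, 1, 2) satisfies everything: constraint 2: q + p = 7; constraint 5: s - t = -1, and the others follow.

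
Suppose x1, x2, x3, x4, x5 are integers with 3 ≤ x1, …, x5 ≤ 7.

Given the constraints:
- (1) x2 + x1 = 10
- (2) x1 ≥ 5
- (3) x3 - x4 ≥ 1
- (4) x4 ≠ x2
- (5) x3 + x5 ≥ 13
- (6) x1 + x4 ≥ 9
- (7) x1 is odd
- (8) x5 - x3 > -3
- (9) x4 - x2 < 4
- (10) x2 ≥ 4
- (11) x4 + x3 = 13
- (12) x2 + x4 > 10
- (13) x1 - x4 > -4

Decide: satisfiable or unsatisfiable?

One satisfying assignment is x1 = 5, x2 = 5, x3 = 7, x4 = 6, x5 = 7.
For the less obvious constraints — constraint 1: x2 + x1 = 10; constraint 3: x3 - x4 = 1; constraint 5: x3 + x5 = 14 — and the others hold by inspection.

Satisfiable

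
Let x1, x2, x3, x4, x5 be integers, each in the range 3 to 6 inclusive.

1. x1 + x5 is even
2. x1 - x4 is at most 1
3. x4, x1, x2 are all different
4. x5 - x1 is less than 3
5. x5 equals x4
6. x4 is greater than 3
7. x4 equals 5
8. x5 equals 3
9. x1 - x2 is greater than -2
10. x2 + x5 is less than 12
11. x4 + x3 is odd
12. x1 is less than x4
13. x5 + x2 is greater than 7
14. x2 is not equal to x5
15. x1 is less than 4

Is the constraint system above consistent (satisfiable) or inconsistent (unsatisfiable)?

Unsatisfiable

Constraint 8 fixes x5 = 3 and constraint 7 fixes x4 = 5, but constraint 5 requires x5 = x4. Since 3 ≠ 5, contradiction.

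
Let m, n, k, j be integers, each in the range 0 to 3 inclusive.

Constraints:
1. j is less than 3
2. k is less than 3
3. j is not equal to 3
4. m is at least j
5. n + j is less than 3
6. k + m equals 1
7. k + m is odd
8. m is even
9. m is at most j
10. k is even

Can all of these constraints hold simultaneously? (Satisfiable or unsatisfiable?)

Unsatisfiable

Constraint 10 makes k even and constraint 8 makes m even, so k + m must be even. Constraint 7 says k + m is odd — contradiction.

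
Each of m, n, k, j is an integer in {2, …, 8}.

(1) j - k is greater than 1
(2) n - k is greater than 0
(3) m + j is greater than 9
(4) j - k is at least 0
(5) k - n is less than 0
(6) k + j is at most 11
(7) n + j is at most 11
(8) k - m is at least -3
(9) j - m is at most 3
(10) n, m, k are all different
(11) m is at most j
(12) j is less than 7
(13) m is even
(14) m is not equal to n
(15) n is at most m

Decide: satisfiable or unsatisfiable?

Satisfiable

Setting (m, n, k, j) = (6, 4, 3, 6) satisfies everything: constraint 1: j - k = 3; constraint 2: n - k = 1, and the others follow.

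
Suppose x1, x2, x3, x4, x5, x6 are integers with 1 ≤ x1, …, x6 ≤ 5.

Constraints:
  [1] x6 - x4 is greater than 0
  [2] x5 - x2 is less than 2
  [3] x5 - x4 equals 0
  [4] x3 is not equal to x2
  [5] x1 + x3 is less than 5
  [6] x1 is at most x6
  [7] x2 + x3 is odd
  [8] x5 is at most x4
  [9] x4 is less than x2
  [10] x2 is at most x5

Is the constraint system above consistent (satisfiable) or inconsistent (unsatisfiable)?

Unsatisfiable

Constraints 8, 9, and 10 give x2 ≤ x5, x5 ≤ x4, x4 < x2. Chaining: x2 ≤ x5 ≤ x4 < x2, which forces x2 < x2 — impossible.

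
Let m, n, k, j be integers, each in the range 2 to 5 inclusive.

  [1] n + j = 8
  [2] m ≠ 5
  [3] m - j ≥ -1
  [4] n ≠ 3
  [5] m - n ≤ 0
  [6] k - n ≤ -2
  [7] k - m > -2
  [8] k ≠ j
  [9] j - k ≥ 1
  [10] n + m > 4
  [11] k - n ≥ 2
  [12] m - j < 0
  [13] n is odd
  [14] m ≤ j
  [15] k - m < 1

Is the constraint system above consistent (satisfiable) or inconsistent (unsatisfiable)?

Constraints 3, 5, 9, and 11 give m − j ≥ -1, j − k ≥ 1, k − n ≥ 2, n − m ≥ 0.
Adding all 4 inequalities: the left sides telescope to 0, and the right sides sum to (-1) + 1 + 2 + 0 = 2. So 0 ≥ 2, which is false.

Unsatisfiable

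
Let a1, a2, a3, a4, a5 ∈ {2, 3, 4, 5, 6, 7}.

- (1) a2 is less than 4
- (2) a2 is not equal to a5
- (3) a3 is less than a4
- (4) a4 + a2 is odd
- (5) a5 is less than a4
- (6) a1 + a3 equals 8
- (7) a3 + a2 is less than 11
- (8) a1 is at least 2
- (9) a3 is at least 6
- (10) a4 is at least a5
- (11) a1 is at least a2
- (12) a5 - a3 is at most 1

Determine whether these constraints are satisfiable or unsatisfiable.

Satisfiable

The assignment a1 = 2, a2 = 2, a3 = 6, a4 = 7, a5 = 6 works:
  constraint 6 holds since a1 + a3 = 8.
  constraint 7 holds since a3 + a2 = 8.
  constraint 12 holds since a5 - a3 = 0.
The rest check out directly.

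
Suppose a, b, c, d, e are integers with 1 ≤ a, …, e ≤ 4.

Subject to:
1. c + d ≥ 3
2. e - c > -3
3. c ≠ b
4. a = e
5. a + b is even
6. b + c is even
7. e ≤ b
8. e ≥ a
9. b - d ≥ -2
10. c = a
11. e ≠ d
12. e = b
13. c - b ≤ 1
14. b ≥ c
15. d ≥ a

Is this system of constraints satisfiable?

Unsatisfiable

From constraints 4, 10, and 12, c = a = e = b, so c = b. But constraint 3 says c ≠ b. Contradiction.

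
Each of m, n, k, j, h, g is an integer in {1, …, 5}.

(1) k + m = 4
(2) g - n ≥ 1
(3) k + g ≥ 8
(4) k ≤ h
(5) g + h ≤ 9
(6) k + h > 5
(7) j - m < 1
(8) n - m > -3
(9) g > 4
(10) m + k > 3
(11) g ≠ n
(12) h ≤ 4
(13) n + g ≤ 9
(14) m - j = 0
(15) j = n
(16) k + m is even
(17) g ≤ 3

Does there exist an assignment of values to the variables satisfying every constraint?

From constraints 4 and 12: k ≤ h ≤ 4. From constraint 17: g ≤ 3. Hence k + g ≤ 7. But constraint 3 requires k + g ≥ 8, and 8 > 7. Contradiction.

Unsatisfiable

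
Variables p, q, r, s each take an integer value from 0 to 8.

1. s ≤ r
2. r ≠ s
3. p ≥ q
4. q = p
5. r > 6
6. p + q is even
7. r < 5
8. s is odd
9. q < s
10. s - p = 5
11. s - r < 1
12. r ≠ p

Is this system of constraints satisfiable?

Unsatisfiable

From constraint 5: r ≥ 7. From constraint 7: r ≤ 4. But 4 < 7, so no value of r works.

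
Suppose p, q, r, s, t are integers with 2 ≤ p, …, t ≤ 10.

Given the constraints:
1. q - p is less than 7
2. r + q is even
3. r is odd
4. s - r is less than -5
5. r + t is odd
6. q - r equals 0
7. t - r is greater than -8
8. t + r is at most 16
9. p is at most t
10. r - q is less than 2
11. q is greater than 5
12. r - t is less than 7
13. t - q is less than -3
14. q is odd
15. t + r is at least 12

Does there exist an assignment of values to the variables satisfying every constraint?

Satisfiable

The assignment p = 3, q = 9, r = 9, s = 3, t = 4 works:
  constraint 1 holds since q - p = 6.
  constraint 4 holds since s - r = -6.
The rest check out directly.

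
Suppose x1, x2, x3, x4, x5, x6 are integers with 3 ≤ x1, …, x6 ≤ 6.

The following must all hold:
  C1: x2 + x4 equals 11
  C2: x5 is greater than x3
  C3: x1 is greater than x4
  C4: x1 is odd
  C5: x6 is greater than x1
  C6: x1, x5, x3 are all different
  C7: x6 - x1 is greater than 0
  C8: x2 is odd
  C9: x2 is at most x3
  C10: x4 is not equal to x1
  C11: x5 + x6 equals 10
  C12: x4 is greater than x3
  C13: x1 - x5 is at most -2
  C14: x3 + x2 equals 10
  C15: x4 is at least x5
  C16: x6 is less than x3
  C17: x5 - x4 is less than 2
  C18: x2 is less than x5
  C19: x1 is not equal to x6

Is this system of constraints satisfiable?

Unsatisfiable

Constraints 2, 3, 7, 15, and 16 give x4 < x1, x1 < x6, x6 < x3, x3 < x5, x5 ≤ x4. Chaining: x4 < x1 < x6 < x3 < x5 ≤ x4, which forces x4 < x4 — impossible.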